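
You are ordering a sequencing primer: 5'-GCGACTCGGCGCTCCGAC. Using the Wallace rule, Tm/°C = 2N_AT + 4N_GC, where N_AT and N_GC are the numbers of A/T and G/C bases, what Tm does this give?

Scanning the sequence gives A=2, T=2, C=8, G=6.
AT pairs contribute 4, GC pairs contribute 14.
Tm = 2(4) + 4(14) = 8 + 56 = 64°C

64°C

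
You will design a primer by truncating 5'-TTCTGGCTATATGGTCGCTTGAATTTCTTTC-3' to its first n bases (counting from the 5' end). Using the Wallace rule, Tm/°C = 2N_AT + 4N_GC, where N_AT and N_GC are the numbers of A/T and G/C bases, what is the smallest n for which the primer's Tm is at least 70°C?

n = 25

First 24 bases: TTCTGGCTATATGGTCGCTTGAAT → Tm = 68°C (< 70°C)
First 25 bases: TTCTGGCTATATGGTCGCTTGAATT → Tm = 70°C (≥ 70°C)
Each additional base adds 2°C (A/T) or 4°C (G/C), so Tm is non-decreasing in n; n = 25 is the first length to reach 70°C.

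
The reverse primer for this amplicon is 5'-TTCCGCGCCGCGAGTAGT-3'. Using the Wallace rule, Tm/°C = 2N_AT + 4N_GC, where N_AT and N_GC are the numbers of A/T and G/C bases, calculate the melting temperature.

60°C

T=4, A=2, G=6, C=6
So N_AT = 6 and N_GC = 12.
Tm = 2×6 + 4×12 = 60°C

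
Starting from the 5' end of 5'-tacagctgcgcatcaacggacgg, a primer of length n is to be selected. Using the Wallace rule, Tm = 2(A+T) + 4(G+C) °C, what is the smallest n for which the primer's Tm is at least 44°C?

First 13 bases: TACAGCTGCGCAT → Tm = 40°C (< 44°C)
First 14 bases: TACAGCTGCGCATC → Tm = 44°C (≥ 44°C)
Each additional base adds 2°C (A/T) or 4°C (G/C), so Tm is non-decreasing in n; n = 14 is the first length to reach 44°C.

n = 14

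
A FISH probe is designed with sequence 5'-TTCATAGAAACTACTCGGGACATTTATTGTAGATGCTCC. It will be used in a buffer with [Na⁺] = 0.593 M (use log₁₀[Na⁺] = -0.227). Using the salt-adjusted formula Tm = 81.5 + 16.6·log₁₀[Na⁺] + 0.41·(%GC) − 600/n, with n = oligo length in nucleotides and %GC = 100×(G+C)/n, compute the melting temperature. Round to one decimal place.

78.1°C

Length n = 39. C=8, G=7, A=11, T=13
G+C = 15, so %GC = 15/39 × 100 = 38.462%
Salt term: 16.6 × (-0.227) = -3.768
GC term: 0.41 × 38.462 = 15.769; length term: −600/39 = −15.385
Tm = 81.5 + (-3.768) + 15.769 − 15.385 = 78.116 → 78.1°C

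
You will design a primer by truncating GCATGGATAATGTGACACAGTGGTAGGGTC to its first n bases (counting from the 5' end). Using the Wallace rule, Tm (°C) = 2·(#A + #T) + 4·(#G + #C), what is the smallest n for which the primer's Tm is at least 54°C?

First 18 bases: GCATGGATAATGTGACAC → Tm = 52°C (< 54°C)
First 19 bases: GCATGGATAATGTGACACA → Tm = 54°C (≥ 54°C)
Each additional base adds 2°C (A/T) or 4°C (G/C), so Tm is non-decreasing in n; n = 19 is the first length to reach 54°C.

n = 19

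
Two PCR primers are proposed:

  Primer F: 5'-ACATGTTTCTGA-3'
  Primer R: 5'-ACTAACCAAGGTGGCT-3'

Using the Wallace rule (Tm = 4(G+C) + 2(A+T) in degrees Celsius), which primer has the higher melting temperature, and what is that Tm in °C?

Primer F: A+T=8, G+C=4 → Tm = 2(8)+4(4) = 32°C
Primer R: A+T=8, G+C=8 → Tm = 2(8)+4(8) = 48°C
32°C vs 48°C → primer R is higher.

Primer R, 48°C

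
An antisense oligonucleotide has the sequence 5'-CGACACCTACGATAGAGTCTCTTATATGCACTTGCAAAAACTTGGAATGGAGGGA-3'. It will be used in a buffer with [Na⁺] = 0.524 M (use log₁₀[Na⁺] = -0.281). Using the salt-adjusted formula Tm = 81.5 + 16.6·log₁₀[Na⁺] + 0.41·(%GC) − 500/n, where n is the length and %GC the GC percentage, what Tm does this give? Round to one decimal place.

85.6°C

Length n = 55. C=11, G=13, T=13, A=18
G+C = 24, so %GC = 24/55 × 100 = 43.636%
Salt term: 16.6 × (-0.281) = -4.665
GC term: 0.41 × 43.636 = 17.891; length term: −500/55 = −9.091
Tm = 81.5 + (-4.665) + 17.891 − 9.091 = 85.635 → 85.6°C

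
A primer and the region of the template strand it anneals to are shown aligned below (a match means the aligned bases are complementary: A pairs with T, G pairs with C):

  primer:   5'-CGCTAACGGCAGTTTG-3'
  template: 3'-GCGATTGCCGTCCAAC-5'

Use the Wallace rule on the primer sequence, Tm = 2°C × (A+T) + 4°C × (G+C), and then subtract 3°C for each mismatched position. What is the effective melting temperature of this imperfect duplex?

Primer base counts: A=3, T=4, G=5, C=4 → A+T=7, G+C=9
Perfect-match Tm = 2(7) + 4(9) = 14 + 36 = 50°C
Mismatches (positions where the bases are not complementary): 1 (at position 13)
Effective Tm = 50 − 1×3 = 50 − 3 = 47°C

47°C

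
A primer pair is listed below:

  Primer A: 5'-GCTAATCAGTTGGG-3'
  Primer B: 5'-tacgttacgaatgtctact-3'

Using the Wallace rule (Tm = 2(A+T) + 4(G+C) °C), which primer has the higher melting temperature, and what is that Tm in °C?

Primer A: A+T=7, G+C=7 → Tm = 2(7)+4(7) = 42°C
Primer B: A+T=12, G+C=7 → Tm = 2(12)+4(7) = 52°C
42°C vs 52°C → primer B is higher.

Primer B, 52°C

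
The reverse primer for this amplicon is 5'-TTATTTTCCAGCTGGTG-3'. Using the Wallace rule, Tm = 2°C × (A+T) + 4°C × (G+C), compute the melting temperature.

48°C

Scanning the sequence gives C=3, A=2, G=4, T=8.
So N_AT = 10 and N_GC = 7.
Tm = 2(10) + 4(7) = 20 + 28 = 48°C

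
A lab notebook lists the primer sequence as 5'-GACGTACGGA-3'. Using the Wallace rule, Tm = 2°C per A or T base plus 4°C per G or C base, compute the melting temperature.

32°C

Counting bases: G=4, C=2, T=1, A=3
A+T = 4, G+C = 6
Tm = 4·6 + 2·4 = 24 + 8 = 32°C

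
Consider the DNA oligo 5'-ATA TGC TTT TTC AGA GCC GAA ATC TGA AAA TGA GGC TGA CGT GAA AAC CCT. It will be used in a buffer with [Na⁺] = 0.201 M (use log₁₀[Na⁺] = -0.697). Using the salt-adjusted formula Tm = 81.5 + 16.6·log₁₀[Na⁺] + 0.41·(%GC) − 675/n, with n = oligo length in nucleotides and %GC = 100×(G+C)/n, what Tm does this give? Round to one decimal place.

Length n = 51. T=13, G=11, A=17, C=10
G+C = 21, so %GC = 21/51 × 100 = 41.176%
Salt term: 16.6 × (-0.697) = -11.57
GC term: 0.41 × 41.176 = 16.882; length term: −675/51 = −13.235
Tm = 81.5 + (-11.57) + 16.882 − 13.235 = 73.577 → 73.6°C

73.6°C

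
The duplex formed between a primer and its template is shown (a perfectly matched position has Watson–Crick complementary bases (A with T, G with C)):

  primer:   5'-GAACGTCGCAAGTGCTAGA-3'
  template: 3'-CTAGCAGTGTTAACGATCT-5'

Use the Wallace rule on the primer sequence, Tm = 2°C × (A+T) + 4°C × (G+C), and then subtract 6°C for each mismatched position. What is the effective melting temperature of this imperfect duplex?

40°C

Primer base counts: A=6, T=3, G=6, C=4 → A+T=9, G+C=10
Perfect-match Tm = 2(9) + 4(10) = 18 + 40 = 58°C
Mismatches (positions where the bases are not complementary): 3 (at positions 3, 8, 12)
Effective Tm = 58 − 3×6 = 58 − 18 = 40°C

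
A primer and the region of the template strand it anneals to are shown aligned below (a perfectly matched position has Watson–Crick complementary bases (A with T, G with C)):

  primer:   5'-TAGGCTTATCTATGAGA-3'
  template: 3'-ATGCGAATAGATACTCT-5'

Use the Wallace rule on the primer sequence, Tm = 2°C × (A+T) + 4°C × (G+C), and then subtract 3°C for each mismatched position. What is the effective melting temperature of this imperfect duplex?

43°C

Primer base counts: A=5, T=6, G=4, C=2 → A+T=11, G+C=6
Perfect-match Tm = 2(11) + 4(6) = 22 + 24 = 46°C
Mismatches (positions where the bases are not complementary): 1 (at position 3)
Effective Tm = 46 − 1×3 = 46 − 3 = 43°C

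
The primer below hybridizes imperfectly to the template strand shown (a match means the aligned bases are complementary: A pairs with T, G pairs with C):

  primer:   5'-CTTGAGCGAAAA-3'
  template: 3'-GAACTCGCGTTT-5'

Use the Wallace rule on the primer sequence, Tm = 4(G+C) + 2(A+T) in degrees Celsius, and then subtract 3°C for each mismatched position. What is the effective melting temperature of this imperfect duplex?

31°C

Primer base counts: A=5, T=2, G=3, C=2 → A+T=7, G+C=5
Perfect-match Tm = 2(7) + 4(5) = 14 + 20 = 34°C
Mismatches (positions where the bases are not complementary): 1 (at position 9)
Effective Tm = 34 − 1×3 = 34 − 3 = 31°C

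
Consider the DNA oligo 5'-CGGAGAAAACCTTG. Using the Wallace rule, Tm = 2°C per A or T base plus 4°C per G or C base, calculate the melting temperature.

42°C

Base counts: G=4, T=2, C=3, A=5
A+T = 7, G+C = 7
Tm = 2×7 + 4×7 = 42°C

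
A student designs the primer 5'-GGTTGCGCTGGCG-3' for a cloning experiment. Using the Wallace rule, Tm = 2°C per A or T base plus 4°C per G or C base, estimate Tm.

46°C

C=3, T=3, G=7, A=0
AT pairs contribute 3, GC pairs contribute 10.
Tm = 2(3) + 4(10) = 6 + 40 = 46°C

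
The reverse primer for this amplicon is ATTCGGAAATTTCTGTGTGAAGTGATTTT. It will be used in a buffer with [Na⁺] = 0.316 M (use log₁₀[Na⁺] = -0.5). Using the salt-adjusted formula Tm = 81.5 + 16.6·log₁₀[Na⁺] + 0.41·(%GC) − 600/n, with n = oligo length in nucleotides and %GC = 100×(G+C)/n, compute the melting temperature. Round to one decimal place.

65.2°C

Length n = 29. Base counts: A=7, G=7, T=13, C=2
G+C = 9, so %GC = 9/29 × 100 = 31.034%
Salt term: 16.6 × (-0.5) = -8.3
GC term: 0.41 × 31.034 = 12.724; length term: −600/29 = −20.69
Tm = 81.5 + (-8.3) + 12.724 − 20.69 = 65.234 → 65.2°C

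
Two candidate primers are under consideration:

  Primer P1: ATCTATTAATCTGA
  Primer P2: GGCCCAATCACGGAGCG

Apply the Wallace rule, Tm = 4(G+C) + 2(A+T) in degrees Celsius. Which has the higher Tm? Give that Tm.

Primer P2, 58°C

Primer P1: A+T=11, G+C=3 → Tm = 2(11)+4(3) = 34°C
Primer P2: A+T=5, G+C=12 → Tm = 2(5)+4(12) = 58°C
34°C vs 58°C → primer P2 is higher.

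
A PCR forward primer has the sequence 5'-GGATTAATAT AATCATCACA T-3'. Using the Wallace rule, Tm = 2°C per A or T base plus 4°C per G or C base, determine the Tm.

Base counts: T=7, G=2, C=3, A=9
AT pairs contribute 16, GC pairs contribute 5.
Tm = 4·5 + 2·16 = 20 + 32 = 52°C

52°C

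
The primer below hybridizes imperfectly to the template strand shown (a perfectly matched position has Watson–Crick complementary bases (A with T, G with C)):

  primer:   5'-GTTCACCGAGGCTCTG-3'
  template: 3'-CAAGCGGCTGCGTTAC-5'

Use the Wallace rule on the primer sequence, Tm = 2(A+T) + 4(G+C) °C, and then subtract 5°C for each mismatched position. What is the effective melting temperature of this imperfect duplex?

Primer base counts: A=2, T=4, G=5, C=5 → A+T=6, G+C=10
Perfect-match Tm = 2(6) + 4(10) = 12 + 40 = 52°C
Mismatches (positions where the bases are not complementary): 4 (at positions 5, 10, 13, 14)
Effective Tm = 52 − 4×5 = 52 − 20 = 32°C

32°C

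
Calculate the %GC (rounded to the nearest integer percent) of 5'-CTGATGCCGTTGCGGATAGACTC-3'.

Scanning the sequence gives G=7, T=6, C=6, A=4.
G+C = 7 + 6 = 13 out of 23 bases
%GC = 13/23 × 100 = 56.52% ≈ 57%

57%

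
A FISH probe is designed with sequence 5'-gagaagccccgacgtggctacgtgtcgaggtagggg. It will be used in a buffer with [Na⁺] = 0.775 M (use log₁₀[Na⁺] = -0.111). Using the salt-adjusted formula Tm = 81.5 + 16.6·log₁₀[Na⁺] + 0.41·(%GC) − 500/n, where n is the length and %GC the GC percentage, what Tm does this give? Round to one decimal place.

Length n = 36. G=16, T=5, A=7, C=8
G+C = 24, so %GC = 24/36 × 100 = 66.667%
Salt term: 16.6 × (-0.111) = -1.843
GC term: 0.41 × 66.667 = 27.333; length term: −500/36 = −13.889
Tm = 81.5 + (-1.843) + 27.333 − 13.889 = 93.101 → 93.1°C

93.1°C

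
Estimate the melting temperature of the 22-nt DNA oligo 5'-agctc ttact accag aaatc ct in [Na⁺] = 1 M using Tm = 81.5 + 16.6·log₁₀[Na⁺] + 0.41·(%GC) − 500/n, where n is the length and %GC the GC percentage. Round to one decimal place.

75.5°C

Length n = 22. T=6, C=7, G=2, A=7
G+C = 9, so %GC = 9/22 × 100 = 40.909%
Salt term: 16.6 × (0) = 0
GC term: 0.41 × 40.909 = 16.773; length term: −500/22 = −22.727
Tm = 81.5 + (0) + 16.773 − 22.727 = 75.546 → 75.5°C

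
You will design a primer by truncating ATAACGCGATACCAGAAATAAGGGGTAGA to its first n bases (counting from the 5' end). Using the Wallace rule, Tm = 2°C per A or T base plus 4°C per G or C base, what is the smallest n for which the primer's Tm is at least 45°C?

n = 16

First 15 bases: ATAACGCGATACCAG → Tm = 44°C (< 45°C)
First 16 bases: ATAACGCGATACCAGA → Tm = 46°C (≥ 45°C)
Since every base adds ≥2°C, Tm only increases with n, so the threshold is first crossed at n = 16.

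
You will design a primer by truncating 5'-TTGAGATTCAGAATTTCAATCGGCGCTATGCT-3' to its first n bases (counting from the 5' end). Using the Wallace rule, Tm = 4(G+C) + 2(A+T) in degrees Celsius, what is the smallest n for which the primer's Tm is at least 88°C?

n = 31

First 30 bases: TTGAGATTCAGAATTTCAATCGGCGCTATG → Tm = 84°C (< 88°C)
First 31 bases: TTGAGATTCAGAATTTCAATCGGCGCTATGC → Tm = 88°C (≥ 88°C)
Since every base adds ≥2°C, Tm only increases with n, so the threshold is first crossed at n = 31.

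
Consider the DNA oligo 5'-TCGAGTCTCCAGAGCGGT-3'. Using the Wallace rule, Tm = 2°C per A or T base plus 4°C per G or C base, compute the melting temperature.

58°C

Scanning the sequence gives G=6, C=5, A=3, T=4.
So N_AT = 7 and N_GC = 11.
Tm = 2×7 + 4×11 = 58°C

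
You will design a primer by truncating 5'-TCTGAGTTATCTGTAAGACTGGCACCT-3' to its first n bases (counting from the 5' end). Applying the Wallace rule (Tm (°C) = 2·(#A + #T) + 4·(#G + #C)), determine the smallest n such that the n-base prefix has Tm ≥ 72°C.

First 24 bases: TCTGAGTTATCTGTAAGACTGGCA → Tm = 68°C (< 72°C)
First 25 bases: TCTGAGTTATCTGTAAGACTGGCAC → Tm = 72°C (≥ 72°C)
Since every base adds ≥2°C, Tm only increases with n, so the threshold is first crossed at n = 25.

n = 25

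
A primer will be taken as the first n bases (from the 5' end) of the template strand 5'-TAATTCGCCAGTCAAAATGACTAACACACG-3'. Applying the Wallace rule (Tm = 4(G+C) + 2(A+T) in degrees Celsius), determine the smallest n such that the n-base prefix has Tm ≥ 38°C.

First 12 bases: TAATTCGCCAGT → Tm = 34°C (< 38°C)
First 13 bases: TAATTCGCCAGTC → Tm = 38°C (≥ 38°C)
Since every base adds ≥2°C, Tm only increases with n, so the threshold is first crossed at n = 13.

n = 13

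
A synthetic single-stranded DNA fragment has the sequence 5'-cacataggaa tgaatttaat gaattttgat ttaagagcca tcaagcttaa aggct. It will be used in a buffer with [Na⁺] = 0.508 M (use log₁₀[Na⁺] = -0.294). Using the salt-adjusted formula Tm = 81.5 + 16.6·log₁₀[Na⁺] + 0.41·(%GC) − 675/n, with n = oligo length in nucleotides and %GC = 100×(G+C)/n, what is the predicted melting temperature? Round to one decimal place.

77.0°C

Length n = 55. A=21, G=10, T=17, C=7
G+C = 17, so %GC = 17/55 × 100 = 30.909%
Salt term: 16.6 × (-0.294) = -4.88
GC term: 0.41 × 30.909 = 12.673; length term: −675/55 = −12.273
Tm = 81.5 + (-4.88) + 12.673 − 12.273 = 77.02 → 77.0°C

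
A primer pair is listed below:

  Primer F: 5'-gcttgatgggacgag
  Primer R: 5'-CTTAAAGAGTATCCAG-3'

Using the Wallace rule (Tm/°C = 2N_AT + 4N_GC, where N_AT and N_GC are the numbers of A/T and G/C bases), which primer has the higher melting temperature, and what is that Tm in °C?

Primer F: A+T=6, G+C=9 → Tm = 2(6)+4(9) = 48°C
Primer R: A+T=10, G+C=6 → Tm = 2(10)+4(6) = 44°C
48°C vs 44°C → primer F is higher.

Primer F, 48°C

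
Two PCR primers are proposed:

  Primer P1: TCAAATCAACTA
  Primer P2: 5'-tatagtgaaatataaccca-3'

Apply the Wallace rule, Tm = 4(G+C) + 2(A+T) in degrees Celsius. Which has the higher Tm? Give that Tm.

Primer P1: A+T=9, G+C=3 → Tm = 2(9)+4(3) = 30°C
Primer P2: A+T=14, G+C=5 → Tm = 2(14)+4(5) = 48°C
30°C vs 48°C → primer P2 is higher.

Primer P2, 48°C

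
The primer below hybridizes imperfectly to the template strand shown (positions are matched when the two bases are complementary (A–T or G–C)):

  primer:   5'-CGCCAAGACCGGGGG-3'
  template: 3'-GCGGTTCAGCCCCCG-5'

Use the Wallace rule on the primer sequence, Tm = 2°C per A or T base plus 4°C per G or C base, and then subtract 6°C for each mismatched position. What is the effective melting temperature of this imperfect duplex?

36°C

Primer base counts: A=3, T=0, G=7, C=5 → A+T=3, G+C=12
Perfect-match Tm = 2(3) + 4(12) = 6 + 48 = 54°C
Mismatches (positions where the bases are not complementary): 3 (at positions 8, 10, 15)
Effective Tm = 54 − 3×6 = 54 − 18 = 36°C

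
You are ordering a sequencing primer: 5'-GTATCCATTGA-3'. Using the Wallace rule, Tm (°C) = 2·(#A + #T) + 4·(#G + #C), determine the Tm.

30°C

A=3, T=4, C=2, G=2
AT pairs contribute 7, GC pairs contribute 4.
Tm = 2(7) + 4(4) = 14 + 16 = 30°C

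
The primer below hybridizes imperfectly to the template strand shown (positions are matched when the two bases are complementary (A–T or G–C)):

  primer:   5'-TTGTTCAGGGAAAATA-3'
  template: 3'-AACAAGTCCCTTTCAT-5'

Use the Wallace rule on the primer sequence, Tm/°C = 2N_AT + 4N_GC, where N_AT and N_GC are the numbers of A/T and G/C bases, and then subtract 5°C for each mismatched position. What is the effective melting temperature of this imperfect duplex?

37°C

Primer base counts: A=6, T=5, G=4, C=1 → A+T=11, G+C=5
Perfect-match Tm = 2(11) + 4(5) = 22 + 20 = 42°C
Mismatches (positions where the bases are not complementary): 1 (at position 14)
Effective Tm = 42 − 1×5 = 42 − 5 = 37°C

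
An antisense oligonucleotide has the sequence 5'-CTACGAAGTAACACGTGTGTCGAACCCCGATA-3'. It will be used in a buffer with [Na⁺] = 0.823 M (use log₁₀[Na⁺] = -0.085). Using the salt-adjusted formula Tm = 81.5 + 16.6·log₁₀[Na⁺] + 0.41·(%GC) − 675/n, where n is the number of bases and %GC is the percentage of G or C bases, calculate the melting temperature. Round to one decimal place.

79.5°C

Length n = 32. Scanning the sequence gives C=9, T=6, G=7, A=10.
G+C = 16, so %GC = 16/32 × 100 = 50%
Salt term: 16.6 × (-0.085) = -1.411
GC term: 0.41 × 50 = 20.5; length term: −675/32 = −21.094
Tm = 81.5 + (-1.411) + 20.5 − 21.094 = 79.495 → 79.5°C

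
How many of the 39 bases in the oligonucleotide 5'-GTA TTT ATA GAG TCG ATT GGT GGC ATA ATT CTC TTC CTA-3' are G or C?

A=9, C=6, T=16, G=8
G+C = 8 + 6 = 14

14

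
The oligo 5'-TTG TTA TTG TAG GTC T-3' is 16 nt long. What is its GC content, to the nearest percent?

31%

Scanning the sequence gives A=2, G=4, T=9, C=1.
G+C = 4 + 1 = 5 out of 16 bases
%GC = 5/16 × 100 = 31.25% ≈ 31%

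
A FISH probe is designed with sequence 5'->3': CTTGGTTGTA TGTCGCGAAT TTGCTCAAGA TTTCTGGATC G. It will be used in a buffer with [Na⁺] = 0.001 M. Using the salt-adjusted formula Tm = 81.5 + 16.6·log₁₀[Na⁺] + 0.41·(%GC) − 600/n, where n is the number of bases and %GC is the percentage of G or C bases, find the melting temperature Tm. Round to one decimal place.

35.1°C

Length n = 41. G=11, A=7, T=16, C=7
G+C = 18, so %GC = 18/41 × 100 = 43.902%
Salt term: 16.6 × (-3) = -49.8
GC term: 0.41 × 43.902 = 18; length term: −600/41 = −14.634
Tm = 81.5 + (-49.8) + 18 − 14.634 = 35.066 → 35.1°C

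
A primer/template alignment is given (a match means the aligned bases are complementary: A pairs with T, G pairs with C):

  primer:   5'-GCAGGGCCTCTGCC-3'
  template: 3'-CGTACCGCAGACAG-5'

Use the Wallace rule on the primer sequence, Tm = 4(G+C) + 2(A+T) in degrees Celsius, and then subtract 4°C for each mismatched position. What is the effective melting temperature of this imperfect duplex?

38°C

Primer base counts: A=1, T=2, G=5, C=6 → A+T=3, G+C=11
Perfect-match Tm = 2(3) + 4(11) = 6 + 44 = 50°C
Mismatches (positions where the bases are not complementary): 3 (at positions 4, 8, 13)
Effective Tm = 50 − 3×4 = 50 − 12 = 38°C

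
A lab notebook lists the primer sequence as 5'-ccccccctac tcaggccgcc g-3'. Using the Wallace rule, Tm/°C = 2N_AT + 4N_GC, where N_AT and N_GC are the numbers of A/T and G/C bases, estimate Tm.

C=13, A=2, T=2, G=4
AT pairs contribute 4, GC pairs contribute 17.
Tm = 2(4) + 4(17) = 8 + 68 = 76°C

76°C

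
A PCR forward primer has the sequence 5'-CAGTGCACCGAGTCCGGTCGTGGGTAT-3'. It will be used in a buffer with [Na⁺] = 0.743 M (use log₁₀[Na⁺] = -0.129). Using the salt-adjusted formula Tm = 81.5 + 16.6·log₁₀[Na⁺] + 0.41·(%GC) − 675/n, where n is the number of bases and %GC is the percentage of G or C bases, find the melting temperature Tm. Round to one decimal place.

Length n = 27. Counting bases: A=4, C=7, T=6, G=10
G+C = 17, so %GC = 17/27 × 100 = 62.963%
Salt term: 16.6 × (-0.129) = -2.141
GC term: 0.41 × 62.963 = 25.815; length term: −675/27 = −25
Tm = 81.5 + (-2.141) + 25.815 − 25 = 80.174 → 80.2°C

80.2°C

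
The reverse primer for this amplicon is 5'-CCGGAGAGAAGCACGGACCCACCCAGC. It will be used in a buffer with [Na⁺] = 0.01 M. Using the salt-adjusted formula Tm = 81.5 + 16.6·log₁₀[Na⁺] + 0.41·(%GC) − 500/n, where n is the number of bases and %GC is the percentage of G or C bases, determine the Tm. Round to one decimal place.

Length n = 27. C=11, G=8, A=8, T=0
G+C = 19, so %GC = 19/27 × 100 = 70.37%
Salt term: 16.6 × (-2) = -33.2
GC term: 0.41 × 70.37 = 28.852; length term: −500/27 = −18.519
Tm = 81.5 + (-33.2) + 28.852 − 18.519 = 58.633 → 58.6°C

58.6°C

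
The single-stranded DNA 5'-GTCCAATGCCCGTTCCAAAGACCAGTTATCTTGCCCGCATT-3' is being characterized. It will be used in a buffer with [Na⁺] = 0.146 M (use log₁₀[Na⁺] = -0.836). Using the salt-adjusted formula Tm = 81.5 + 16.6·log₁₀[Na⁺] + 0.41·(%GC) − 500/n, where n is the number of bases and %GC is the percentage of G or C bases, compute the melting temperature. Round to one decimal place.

76.4°C

Length n = 41. Scanning the sequence gives G=7, A=9, C=14, T=11.
G+C = 21, so %GC = 21/41 × 100 = 51.22%
Salt term: 16.6 × (-0.836) = -13.878
GC term: 0.41 × 51.22 = 21; length term: −500/41 = −12.195
Tm = 81.5 + (-13.878) + 21 − 12.195 = 76.427 → 76.4°C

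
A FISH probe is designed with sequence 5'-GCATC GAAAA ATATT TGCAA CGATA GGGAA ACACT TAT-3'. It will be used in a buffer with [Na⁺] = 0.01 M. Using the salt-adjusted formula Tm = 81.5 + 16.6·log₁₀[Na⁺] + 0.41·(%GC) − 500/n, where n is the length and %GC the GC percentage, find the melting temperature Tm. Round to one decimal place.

49.2°C

Length n = 38. Base counts: T=9, C=6, G=7, A=16
G+C = 13, so %GC = 13/38 × 100 = 34.211%
Salt term: 16.6 × (-2) = -33.2
GC term: 0.41 × 34.211 = 14.027; length term: −500/38 = −13.158
Tm = 81.5 + (-33.2) + 14.027 − 13.158 = 49.169 → 49.2°C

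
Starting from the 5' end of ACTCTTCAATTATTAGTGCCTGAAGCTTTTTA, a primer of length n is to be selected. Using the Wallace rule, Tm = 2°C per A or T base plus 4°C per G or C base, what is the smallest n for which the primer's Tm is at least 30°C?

First 11 bases: ACTCTTCAATT → Tm = 28°C (< 30°C)
First 12 bases: ACTCTTCAATTA → Tm = 30°C (≥ 30°C)
Since every base adds ≥2°C, Tm only increases with n, so the threshold is first crossed at n = 12.

n = 12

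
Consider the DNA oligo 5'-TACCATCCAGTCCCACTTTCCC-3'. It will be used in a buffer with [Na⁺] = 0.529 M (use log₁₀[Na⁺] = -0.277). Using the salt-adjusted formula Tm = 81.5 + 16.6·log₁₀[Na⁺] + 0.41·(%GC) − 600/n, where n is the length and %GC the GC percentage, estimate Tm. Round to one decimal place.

72.0°C

Length n = 22. G=1, A=4, C=11, T=6
G+C = 12, so %GC = 12/22 × 100 = 54.545%
Salt term: 16.6 × (-0.277) = -4.598
GC term: 0.41 × 54.545 = 22.363; length term: −600/22 = −27.273
Tm = 81.5 + (-4.598) + 22.363 − 27.273 = 71.992 → 72.0°C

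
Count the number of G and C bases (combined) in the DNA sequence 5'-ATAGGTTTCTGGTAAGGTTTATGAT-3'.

8

Counting bases: A=6, T=11, C=1, G=7
Total G or C: 7 + 1 = 8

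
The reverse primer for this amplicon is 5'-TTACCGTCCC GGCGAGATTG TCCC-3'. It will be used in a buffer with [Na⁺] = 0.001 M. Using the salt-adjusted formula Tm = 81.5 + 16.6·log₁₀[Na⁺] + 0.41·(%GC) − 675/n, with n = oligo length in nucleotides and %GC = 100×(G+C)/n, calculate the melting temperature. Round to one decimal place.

29.2°C

Length n = 24. Counting bases: C=9, G=6, A=3, T=6
G+C = 15, so %GC = 15/24 × 100 = 62.5%
Salt term: 16.6 × (-3) = -49.8
GC term: 0.41 × 62.5 = 25.625; length term: −675/24 = −28.125
Tm = 81.5 + (-49.8) + 25.625 − 28.125 = 29.2 → 29.2°C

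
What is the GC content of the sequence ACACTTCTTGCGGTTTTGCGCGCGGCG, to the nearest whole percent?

Scanning the sequence gives A=2, C=8, T=8, G=9.
G+C = 9 + 8 = 17 out of 27 bases
%GC = 17/27 × 100 = 62.96% ≈ 63%

63%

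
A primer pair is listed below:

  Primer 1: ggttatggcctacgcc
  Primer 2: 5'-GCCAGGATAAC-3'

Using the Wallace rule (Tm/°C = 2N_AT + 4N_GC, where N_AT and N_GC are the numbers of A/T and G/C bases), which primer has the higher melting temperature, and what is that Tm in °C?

Primer 1: A+T=6, G+C=10 → Tm = 2(6)+4(10) = 52°C
Primer 2: A+T=5, G+C=6 → Tm = 2(5)+4(6) = 34°C
52°C vs 34°C → primer 1 is higher.

Primer 1, 52°C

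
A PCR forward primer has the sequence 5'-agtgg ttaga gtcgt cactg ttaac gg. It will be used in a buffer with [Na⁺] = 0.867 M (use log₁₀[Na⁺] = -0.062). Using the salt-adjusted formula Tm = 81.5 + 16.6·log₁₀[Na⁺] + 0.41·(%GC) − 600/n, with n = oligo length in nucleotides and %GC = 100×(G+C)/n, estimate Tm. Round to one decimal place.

78.0°C

Length n = 27. G=9, A=6, C=4, T=8
G+C = 13, so %GC = 13/27 × 100 = 48.148%
Salt term: 16.6 × (-0.062) = -1.029
GC term: 0.41 × 48.148 = 19.741; length term: −600/27 = −22.222
Tm = 81.5 + (-1.029) + 19.741 − 22.222 = 77.99 → 78.0°C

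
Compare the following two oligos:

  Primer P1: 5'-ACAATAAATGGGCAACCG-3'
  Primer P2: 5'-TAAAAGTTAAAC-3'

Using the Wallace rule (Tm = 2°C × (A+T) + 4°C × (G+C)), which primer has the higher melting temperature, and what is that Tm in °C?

Primer P1: A+T=10, G+C=8 → Tm = 2(10)+4(8) = 52°C
Primer P2: A+T=10, G+C=2 → Tm = 2(10)+4(2) = 28°C
52°C vs 28°C → primer P1 is higher.

Primer P1, 52°C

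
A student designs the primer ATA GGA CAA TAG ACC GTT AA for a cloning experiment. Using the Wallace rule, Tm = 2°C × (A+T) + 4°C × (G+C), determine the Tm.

Base counts: C=3, T=4, A=9, G=4
A+T = 13, G+C = 7
Tm = 2(13) + 4(7) = 26 + 28 = 54°C

54°C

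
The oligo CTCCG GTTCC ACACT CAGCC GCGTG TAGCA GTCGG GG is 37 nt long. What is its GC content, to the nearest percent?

68%

Base counts: T=7, A=5, C=13, G=12
G+C = 12 + 13 = 25 out of 37 bases
%GC = 25/37 × 100 = 67.57% ≈ 68%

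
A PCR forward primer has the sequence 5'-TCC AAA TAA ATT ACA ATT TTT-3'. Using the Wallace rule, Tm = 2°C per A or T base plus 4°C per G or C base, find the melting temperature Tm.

Counting bases: C=3, G=0, A=9, T=9
So N_AT = 18 and N_GC = 3.
Tm = 2×18 + 4×3 = 48°C

48°C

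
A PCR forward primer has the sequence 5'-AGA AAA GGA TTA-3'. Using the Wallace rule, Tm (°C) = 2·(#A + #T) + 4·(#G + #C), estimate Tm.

30°C

A=7, C=0, T=2, G=3
A+T = 9, G+C = 3
Tm = 2×9 + 4×3 = 30°C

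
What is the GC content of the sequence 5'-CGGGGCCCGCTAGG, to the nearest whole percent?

86%

Base counts: C=5, T=1, A=1, G=7
G+C = 7 + 5 = 12 out of 14 bases
%GC = 12/14 × 100 = 85.71% ≈ 86%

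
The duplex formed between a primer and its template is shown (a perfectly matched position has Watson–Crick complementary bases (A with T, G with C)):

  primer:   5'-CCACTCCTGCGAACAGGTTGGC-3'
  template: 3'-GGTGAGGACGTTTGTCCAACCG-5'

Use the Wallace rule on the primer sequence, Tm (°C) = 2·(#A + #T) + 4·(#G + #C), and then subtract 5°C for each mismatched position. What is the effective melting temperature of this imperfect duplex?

Primer base counts: A=4, T=4, G=6, C=8 → A+T=8, G+C=14
Perfect-match Tm = 2(8) + 4(14) = 16 + 56 = 72°C
Mismatches (positions where the bases are not complementary): 1 (at position 11)
Effective Tm = 72 − 1×5 = 72 − 5 = 67°C

67°C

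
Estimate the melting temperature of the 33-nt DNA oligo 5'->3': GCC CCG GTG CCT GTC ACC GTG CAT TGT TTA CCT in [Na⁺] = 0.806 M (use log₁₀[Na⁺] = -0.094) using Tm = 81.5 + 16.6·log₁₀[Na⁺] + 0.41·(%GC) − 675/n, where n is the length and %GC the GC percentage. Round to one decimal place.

Length n = 33. Base counts: G=8, C=12, A=3, T=10
G+C = 20, so %GC = 20/33 × 100 = 60.606%
Salt term: 16.6 × (-0.094) = -1.56
GC term: 0.41 × 60.606 = 24.848; length term: −675/33 = −20.455
Tm = 81.5 + (-1.56) + 24.848 − 20.455 = 84.333 → 84.3°C

84.3°C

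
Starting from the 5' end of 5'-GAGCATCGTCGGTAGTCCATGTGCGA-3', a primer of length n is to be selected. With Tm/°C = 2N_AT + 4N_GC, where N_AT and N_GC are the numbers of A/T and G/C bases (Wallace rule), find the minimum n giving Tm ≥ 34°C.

n = 11

First 10 bases: GAGCATCGTC → Tm = 32°C (< 34°C)
First 11 bases: GAGCATCGTCG → Tm = 36°C (≥ 34°C)
Since every base adds ≥2°C, Tm only increases with n, so the threshold is first crossed at n = 11.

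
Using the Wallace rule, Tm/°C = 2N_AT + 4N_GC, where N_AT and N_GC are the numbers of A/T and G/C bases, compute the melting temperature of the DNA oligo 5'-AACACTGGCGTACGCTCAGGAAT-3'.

70°C

Scanning the sequence gives G=6, C=6, T=4, A=7.
A+T = 11, G+C = 12
Tm = 2×11 + 4×12 = 70°C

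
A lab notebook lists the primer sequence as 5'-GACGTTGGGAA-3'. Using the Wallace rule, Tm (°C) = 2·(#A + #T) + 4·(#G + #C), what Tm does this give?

T=2, C=1, G=5, A=3
A+T = 5, G+C = 6
Tm = 4·6 + 2·5 = 24 + 10 = 34°C

34°C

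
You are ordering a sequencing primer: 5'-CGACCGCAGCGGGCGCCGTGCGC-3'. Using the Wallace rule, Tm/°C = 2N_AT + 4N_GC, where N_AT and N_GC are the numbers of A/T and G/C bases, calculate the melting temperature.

86°C

Scanning the sequence gives C=10, T=1, G=10, A=2.
AT pairs contribute 3, GC pairs contribute 20.
Tm = 2×3 + 4×20 = 86°C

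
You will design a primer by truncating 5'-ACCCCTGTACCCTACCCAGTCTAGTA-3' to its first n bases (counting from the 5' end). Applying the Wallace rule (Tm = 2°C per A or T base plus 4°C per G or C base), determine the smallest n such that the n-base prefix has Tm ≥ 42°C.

First 12 bases: ACCCCTGTACCC → Tm = 40°C (< 42°C)
First 13 bases: ACCCCTGTACCCT → Tm = 42°C (≥ 42°C)
Each additional base adds 2°C (A/T) or 4°C (G/C), so Tm is non-decreasing in n; n = 13 is the first length to reach 42°C.

n = 13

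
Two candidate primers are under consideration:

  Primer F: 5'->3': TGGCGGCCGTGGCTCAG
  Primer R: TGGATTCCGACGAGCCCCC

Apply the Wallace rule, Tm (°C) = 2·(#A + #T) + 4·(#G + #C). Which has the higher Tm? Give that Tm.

Primer R, 64°C

Primer F: A+T=4, G+C=13 → Tm = 2(4)+4(13) = 60°C
Primer R: A+T=6, G+C=13 → Tm = 2(6)+4(13) = 64°C
60°C vs 64°C → primer R is higher.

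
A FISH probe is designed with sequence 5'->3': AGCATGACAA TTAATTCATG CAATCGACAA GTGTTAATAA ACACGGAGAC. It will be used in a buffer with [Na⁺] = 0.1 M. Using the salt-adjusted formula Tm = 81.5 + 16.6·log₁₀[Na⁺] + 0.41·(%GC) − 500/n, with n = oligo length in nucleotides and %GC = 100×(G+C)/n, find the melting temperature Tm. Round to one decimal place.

Length n = 50. Counting bases: C=9, T=11, G=9, A=21
G+C = 18, so %GC = 18/50 × 100 = 36%
Salt term: 16.6 × (-1) = -16.6
GC term: 0.41 × 36 = 14.76; length term: −500/50 = −10
Tm = 81.5 + (-16.6) + 14.76 − 10 = 69.66 → 69.7°C

69.7°C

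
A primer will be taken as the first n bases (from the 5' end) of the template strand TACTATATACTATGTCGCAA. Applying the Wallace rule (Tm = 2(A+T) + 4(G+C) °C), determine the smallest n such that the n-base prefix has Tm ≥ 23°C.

First 9 bases: TACTATATA → Tm = 20°C (< 23°C)
First 10 bases: TACTATATAC → Tm = 24°C (≥ 23°C)
Each additional base adds 2°C (A/T) or 4°C (G/C), so Tm is non-decreasing in n; n = 10 is the first length to reach 23°C.

n = 10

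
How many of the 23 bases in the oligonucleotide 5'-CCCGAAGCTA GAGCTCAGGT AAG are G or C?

13

Base counts: C=6, T=3, G=7, A=7
Total G or C: 7 + 6 = 13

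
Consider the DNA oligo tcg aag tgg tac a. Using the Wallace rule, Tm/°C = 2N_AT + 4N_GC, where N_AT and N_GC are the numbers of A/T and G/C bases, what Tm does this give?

Base counts: G=4, C=2, A=4, T=3
A+T = 7, G+C = 6
Tm = 2(7) + 4(6) = 14 + 24 = 38°C

38°C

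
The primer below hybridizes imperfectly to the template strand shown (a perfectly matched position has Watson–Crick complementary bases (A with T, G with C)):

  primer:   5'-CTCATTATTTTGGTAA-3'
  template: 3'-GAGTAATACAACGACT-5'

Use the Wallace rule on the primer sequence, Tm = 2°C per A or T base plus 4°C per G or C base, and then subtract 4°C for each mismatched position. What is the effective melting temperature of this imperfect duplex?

Primer base counts: A=4, T=8, G=2, C=2 → A+T=12, G+C=4
Perfect-match Tm = 2(12) + 4(4) = 24 + 16 = 40°C
Mismatches (positions where the bases are not complementary): 3 (at positions 9, 13, 15)
Effective Tm = 40 − 3×4 = 40 − 12 = 28°C

28°C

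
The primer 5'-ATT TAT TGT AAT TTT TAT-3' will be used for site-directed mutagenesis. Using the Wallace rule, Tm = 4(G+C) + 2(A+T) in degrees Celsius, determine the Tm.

Counting bases: G=1, T=12, C=0, A=5
A+T = 17, G+C = 1
Tm = 4·1 + 2·17 = 4 + 34 = 38°C

38°C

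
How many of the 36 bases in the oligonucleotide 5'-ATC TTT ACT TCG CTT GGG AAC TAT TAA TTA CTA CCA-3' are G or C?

12

C=8, T=14, G=4, A=10
Total G or C: 4 + 8 = 12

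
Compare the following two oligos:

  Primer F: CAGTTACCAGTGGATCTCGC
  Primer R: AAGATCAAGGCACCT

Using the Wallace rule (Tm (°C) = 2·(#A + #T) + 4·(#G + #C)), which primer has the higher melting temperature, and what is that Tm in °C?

Primer F: A+T=9, G+C=11 → Tm = 2(9)+4(11) = 62°C
Primer R: A+T=8, G+C=7 → Tm = 2(8)+4(7) = 44°C
62°C vs 44°C → primer F is higher.

Primer F, 62°C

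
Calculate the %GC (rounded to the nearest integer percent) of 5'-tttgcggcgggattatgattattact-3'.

38%

Scanning the sequence gives T=11, G=7, C=3, A=5.
G+C = 7 + 3 = 10 out of 26 bases
%GC = 10/26 × 100 = 38.46% ≈ 38%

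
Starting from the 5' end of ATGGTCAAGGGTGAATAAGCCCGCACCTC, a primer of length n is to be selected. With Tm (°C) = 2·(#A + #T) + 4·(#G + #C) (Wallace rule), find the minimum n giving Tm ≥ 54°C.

n = 19

First 18 bases: ATGGTCAAGGGTGAATAA → Tm = 50°C (< 54°C)
First 19 bases: ATGGTCAAGGGTGAATAAG → Tm = 54°C (≥ 54°C)
Since every base adds ≥2°C, Tm only increases with n, so the threshold is first crossed at n = 19.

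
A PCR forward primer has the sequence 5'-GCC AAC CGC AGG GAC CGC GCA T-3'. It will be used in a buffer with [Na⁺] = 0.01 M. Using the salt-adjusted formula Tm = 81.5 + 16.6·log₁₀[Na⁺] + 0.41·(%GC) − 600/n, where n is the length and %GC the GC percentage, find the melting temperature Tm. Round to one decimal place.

Length n = 22. Base counts: C=9, A=5, T=1, G=7
G+C = 16, so %GC = 16/22 × 100 = 72.727%
Salt term: 16.6 × (-2) = -33.2
GC term: 0.41 × 72.727 = 29.818; length term: −600/22 = −27.273
Tm = 81.5 + (-33.2) + 29.818 − 27.273 = 50.845 → 50.8°C

50.8°C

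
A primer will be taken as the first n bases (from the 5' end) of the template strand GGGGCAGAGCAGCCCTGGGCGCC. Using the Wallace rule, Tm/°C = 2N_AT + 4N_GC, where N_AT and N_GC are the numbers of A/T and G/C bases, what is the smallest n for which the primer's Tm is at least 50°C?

First 13 bases: GGGGCAGAGCAGC → Tm = 46°C (< 50°C)
First 14 bases: GGGGCAGAGCAGCC → Tm = 50°C (≥ 50°C)
Since every base adds ≥2°C, Tm only increases with n, so the threshold is first crossed at n = 14.

n = 14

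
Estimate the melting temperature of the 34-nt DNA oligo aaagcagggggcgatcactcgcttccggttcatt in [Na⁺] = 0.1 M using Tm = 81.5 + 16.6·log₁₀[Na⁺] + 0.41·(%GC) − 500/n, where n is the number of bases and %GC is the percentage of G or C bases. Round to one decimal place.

73.1°C

Length n = 34. Scanning the sequence gives T=8, C=9, G=10, A=7.
G+C = 19, so %GC = 19/34 × 100 = 55.882%
Salt term: 16.6 × (-1) = -16.6
GC term: 0.41 × 55.882 = 22.912; length term: −500/34 = −14.706
Tm = 81.5 + (-16.6) + 22.912 − 14.706 = 73.106 → 73.1°C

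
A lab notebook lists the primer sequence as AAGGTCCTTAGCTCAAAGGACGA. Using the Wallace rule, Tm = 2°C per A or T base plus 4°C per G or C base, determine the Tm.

68°C

Scanning the sequence gives G=6, A=8, T=4, C=5.
A+T = 12, G+C = 11
Tm = 4·11 + 2·12 = 44 + 24 = 68°C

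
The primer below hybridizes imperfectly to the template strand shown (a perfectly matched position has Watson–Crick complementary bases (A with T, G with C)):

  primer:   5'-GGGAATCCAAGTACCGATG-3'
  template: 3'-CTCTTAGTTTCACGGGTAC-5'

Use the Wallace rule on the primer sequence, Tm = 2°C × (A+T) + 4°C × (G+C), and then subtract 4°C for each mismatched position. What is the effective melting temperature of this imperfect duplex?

42°C

Primer base counts: A=6, T=3, G=6, C=4 → A+T=9, G+C=10
Perfect-match Tm = 2(9) + 4(10) = 18 + 40 = 58°C
Mismatches (positions where the bases are not complementary): 4 (at positions 2, 8, 13, 16)
Effective Tm = 58 − 4×4 = 58 − 16 = 42°C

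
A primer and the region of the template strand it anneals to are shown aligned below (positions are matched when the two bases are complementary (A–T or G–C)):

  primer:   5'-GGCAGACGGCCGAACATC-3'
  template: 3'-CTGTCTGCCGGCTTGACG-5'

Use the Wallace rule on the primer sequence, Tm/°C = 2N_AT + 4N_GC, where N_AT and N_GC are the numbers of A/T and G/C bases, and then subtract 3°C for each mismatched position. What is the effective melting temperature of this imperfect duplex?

51°C

Primer base counts: A=5, T=1, G=6, C=6 → A+T=6, G+C=12
Perfect-match Tm = 2(6) + 4(12) = 12 + 48 = 60°C
Mismatches (positions where the bases are not complementary): 3 (at positions 2, 16, 17)
Effective Tm = 60 − 3×3 = 60 − 9 = 51°C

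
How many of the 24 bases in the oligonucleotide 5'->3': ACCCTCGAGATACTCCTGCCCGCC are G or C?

16

Scanning the sequence gives A=4, C=12, T=4, G=4.
Total G or C: 4 + 12 = 16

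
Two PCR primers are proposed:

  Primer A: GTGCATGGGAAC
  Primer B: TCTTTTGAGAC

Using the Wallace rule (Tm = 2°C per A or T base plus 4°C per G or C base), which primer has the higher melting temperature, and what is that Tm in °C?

Primer A: A+T=5, G+C=7 → Tm = 2(5)+4(7) = 38°C
Primer B: A+T=7, G+C=4 → Tm = 2(7)+4(4) = 30°C
38°C vs 30°C → primer A is higher.

Primer A, 38°C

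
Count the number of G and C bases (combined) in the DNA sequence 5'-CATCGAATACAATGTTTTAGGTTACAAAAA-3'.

8

Base counts: G=4, C=4, A=13, T=9
Total G or C: 4 + 4 = 8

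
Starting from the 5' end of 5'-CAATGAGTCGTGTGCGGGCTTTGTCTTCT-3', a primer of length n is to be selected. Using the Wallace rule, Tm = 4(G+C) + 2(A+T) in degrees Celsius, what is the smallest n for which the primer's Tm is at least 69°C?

First 22 bases: CAATGAGTCGTGTGCGGGCTTT → Tm = 68°C (< 69°C)
First 23 bases: CAATGAGTCGTGTGCGGGCTTTG → Tm = 72°C (≥ 69°C)
Each additional base adds 2°C (A/T) or 4°C (G/C), so Tm is non-decreasing in n; n = 23 is the first length to reach 69°C.

n = 23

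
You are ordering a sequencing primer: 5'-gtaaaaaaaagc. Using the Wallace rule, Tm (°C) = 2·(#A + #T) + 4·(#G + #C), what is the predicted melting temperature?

Scanning the sequence gives C=1, G=2, A=8, T=1.
AT pairs contribute 9, GC pairs contribute 3.
Tm = 2(9) + 4(3) = 18 + 12 = 30°C

30°C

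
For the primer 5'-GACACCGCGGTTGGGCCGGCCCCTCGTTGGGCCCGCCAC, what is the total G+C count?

31

Base counts: T=5, A=3, G=14, C=17
G+C = 14 + 17 = 31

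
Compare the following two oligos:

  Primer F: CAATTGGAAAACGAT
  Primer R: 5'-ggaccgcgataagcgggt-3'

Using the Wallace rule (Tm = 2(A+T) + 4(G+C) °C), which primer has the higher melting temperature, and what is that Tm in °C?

Primer R, 60°C

Primer F: A+T=10, G+C=5 → Tm = 2(10)+4(5) = 40°C
Primer R: A+T=6, G+C=12 → Tm = 2(6)+4(12) = 60°C
40°C vs 60°C → primer R is higher.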